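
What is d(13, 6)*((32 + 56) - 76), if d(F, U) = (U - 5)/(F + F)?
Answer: 6/13 ≈ 0.46154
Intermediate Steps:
d(F, U) = (-5 + U)/(2*F) (d(F, U) = (-5 + U)/((2*F)) = (-5 + U)*(1/(2*F)) = (-5 + U)/(2*F))
d(13, 6)*((32 + 56) - 76) = ((½)*(-5 + 6)/13)*((32 + 56) - 76) = ((½)*(1/13)*1)*(88 - 76) = (1/26)*12 = 6/13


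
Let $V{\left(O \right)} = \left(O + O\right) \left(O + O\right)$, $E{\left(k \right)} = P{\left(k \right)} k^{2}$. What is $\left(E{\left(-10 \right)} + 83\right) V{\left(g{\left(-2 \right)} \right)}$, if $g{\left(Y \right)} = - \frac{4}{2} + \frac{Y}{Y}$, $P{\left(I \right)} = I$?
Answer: $-3668$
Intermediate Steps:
$g{\left(Y \right)} = -1$ ($g{\left(Y \right)} = \left(-4\right) \frac{1}{2} + 1 = -2 + 1 = -1$)
$E{\left(k \right)} = k^{3}$ ($E{\left(k \right)} = k k^{2} = k^{3}$)
$V{\left(O \right)} = 4 O^{2}$ ($V{\left(O \right)} = 2 O 2 O = 4 O^{2}$)
$\left(E{\left(-10 \right)} + 83\right) V{\left(g{\left(-2 \right)} \right)} = \left(\left(-10\right)^{3} + 83\right) 4 \left(-1\right)^{2} = \left(-1000 + 83\right) 4 \cdot 1 = \left(-917\right) 4 = -3668$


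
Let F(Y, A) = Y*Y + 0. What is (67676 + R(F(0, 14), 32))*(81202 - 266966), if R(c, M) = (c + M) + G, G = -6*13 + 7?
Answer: -12564519668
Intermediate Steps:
G = -71 (G = -78 + 7 = -71)
F(Y, A) = Y**2 (F(Y, A) = Y**2 + 0 = Y**2)
R(c, M) = -71 + M + c (R(c, M) = (c + M) - 71 = (M + c) - 71 = -71 + M + c)
(67676 + R(F(0, 14), 32))*(81202 - 266966) = (67676 + (-71 + 32 + 0**2))*(81202 - 266966) = (67676 + (-71 + 32 + 0))*(-185764) = (67676 - 39)*(-185764) = 67637*(-185764) = -12564519668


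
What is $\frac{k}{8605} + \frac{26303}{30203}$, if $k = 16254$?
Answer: $\frac{717256877}{259896815} \approx 2.7598$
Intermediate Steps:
$\frac{k}{8605} + \frac{26303}{30203} = \frac{16254}{8605} + \frac{26303}{30203} = \frac{717256877}{259896815}$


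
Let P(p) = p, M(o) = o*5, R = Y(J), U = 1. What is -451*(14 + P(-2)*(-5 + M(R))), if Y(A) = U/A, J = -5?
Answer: -11726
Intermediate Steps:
Y(A) = 1/A
R = -1/5 (R = 1/(-5) = -1/5 ≈ -0.20000)
M(o) = 5*o
-451*(14 + P(-2)*(-5 + M(R))) = -451*(14 - 2*(-5 + 5*(-1/5))) = -451*(14 - 2*(-5 - 1)) = -451*(14 - 2*(-6)) = -451*(14 + 12) = -451*26 = -11726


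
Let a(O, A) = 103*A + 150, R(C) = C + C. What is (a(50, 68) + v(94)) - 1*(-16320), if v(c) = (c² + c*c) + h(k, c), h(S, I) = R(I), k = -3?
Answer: 41334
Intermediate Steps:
R(C) = 2*C
h(S, I) = 2*I
v(c) = 2*c + 2*c² (v(c) = (c² + c*c) + 2*c = (c² + c²) + 2*c = 2*c² + 2*c = 2*c + 2*c²)
a(O, A) = 150 + 103*A
(a(50, 68) + v(94)) - 1*(-16320) = ((150 + 103*68) + 2*94*(1 + 94)) - 1*(-16320) = ((150 + 7004) + 2*94*95) + 16320 = (7154 + 17860) + 16320 = 25014 + 16320 = 41334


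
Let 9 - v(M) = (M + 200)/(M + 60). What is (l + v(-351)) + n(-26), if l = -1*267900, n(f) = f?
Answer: -77963998/291 ≈ -2.6792e+5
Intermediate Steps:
l = -267900
v(M) = 9 - (200 + M)/(60 + M) (v(M) = 9 - (M + 200)/(M + 60) = 9 - (200 + M)/(60 + M))
(l + v(-351)) + n(-26) = (-267900 + 4*(85 + 2*(-351))/(60 - 351)) - 26 = (-267900 + 4*(85 - 702)/(-291)) - 26 = (-267900 + 4*(-1/291)*(-617)) - 26 = (-267900 + 2468/291) - 26 = -77956432/291 - 26 = -77963998/291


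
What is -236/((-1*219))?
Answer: 236/219 ≈ 1.0776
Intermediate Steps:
-236/((-1*219)) = -236/(-219) = -236*(-1/219) = 236/219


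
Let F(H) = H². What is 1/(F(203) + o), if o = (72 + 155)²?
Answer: 1/92738 ≈ 1.0783e-5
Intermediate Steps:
o = 51529 (o = 227² = 51529)
1/(F(203) + o) = 1/(203² + 51529) = 1/(41209 + 51529) = 1/92738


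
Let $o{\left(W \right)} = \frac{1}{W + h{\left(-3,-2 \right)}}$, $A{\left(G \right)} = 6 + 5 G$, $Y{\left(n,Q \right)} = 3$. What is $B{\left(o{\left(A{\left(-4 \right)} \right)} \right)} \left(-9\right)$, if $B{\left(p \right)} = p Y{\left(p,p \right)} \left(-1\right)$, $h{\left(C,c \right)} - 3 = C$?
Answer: $- \frac{27}{14} \approx -1.9286$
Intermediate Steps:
$h{\left(C,c \right)} = 3 + C$
$o{\left(W \right)} = \frac{1}{W}$ ($o{\left(W \right)} = \frac{1}{W + \left(3 - 3\right)} = \frac{1}{W + 0} = \frac{1}{W}$)
$B{\left(p \right)} = - 3 p$ ($B{\left(p \right)} = p 3 \left(-1\right) = 3 p \left(-1\right) = - 3 p$)
$B{\left(o{\left(A{\left(-4 \right)} \right)} \right)} \left(-9\right) = - \frac{3}{6 + 5 \left(-4\right)} \left(-9\right) = - \frac{3}{6 - 20} \left(-9\right) = - \frac{3}{-14} \left(-9\right) = \left(-3\right) \left(- \frac{1}{14}\right) \left(-9\right) = \frac{3}{14} \left(-9\right) = - \frac{27}{14}$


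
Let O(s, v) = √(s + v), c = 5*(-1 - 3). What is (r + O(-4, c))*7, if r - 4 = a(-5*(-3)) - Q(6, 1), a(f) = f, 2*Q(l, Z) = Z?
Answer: 259/2 + 14*I*√6 ≈ 129.5 + 34.293*I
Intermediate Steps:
Q(l, Z) = Z/2
c = -20 (c = 5*(-4) = -20)
r = 37/2 (r = 4 + (-5*(-3) - 1/2) = 4 + (15 - 1*½) = 4 + (15 - ½) = 4 + 29/2 = 37/2 ≈ 18.500)
(r + O(-4, c))*7 = (37/2 + √(-4 - 20))*7 = (37/2 + √(-24))*7 = (37/2 + 2*I*√6)*7 = 259/2 + 14*I*√6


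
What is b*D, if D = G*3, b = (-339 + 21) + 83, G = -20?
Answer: 14100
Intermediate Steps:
b = -235 (b = -318 + 83 = -235)
D = -60 (D = -20*3 = -60)
b*D = -235*(-60) = 14100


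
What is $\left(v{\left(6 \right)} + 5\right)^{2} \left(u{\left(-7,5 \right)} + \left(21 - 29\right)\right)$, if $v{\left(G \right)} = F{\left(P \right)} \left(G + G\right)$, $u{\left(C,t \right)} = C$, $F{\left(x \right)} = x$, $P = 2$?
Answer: $-12615$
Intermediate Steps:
$v{\left(G \right)} = 4 G$ ($v{\left(G \right)} = 2 \left(G + G\right) = 2 \cdot 2 G = 4 G$)
$\left(v{\left(6 \right)} + 5\right)^{2} \left(u{\left(-7,5 \right)} + \left(21 - 29\right)\right) = \left(4 \cdot 6 + 5\right)^{2} \left(-7 + \left(21 - 29\right)\right) = \left(24 + 5\right)^{2} \left(-7 + \left(21 - 29\right)\right) = 29^{2} \left(-7 - 8\right) = 841 \left(-15\right) = -12615$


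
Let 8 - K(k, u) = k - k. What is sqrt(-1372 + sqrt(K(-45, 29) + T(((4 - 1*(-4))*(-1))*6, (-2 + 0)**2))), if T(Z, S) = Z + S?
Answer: sqrt(-1372 + 6*I) ≈ 0.08099 + 37.041*I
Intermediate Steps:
K(k, u) = 8 (K(k, u) = 8 - (k - k) = 8 - 1*0 = 8 + 0 = 8)
T(Z, S) = S + Z
sqrt(-1372 + sqrt(K(-45, 29) + T(((4 - 1*(-4))*(-1))*6, (-2 + 0)**2))) = sqrt(-1372 + sqrt(8 + ((-2 + 0)**2 + ((4 - 1*(-4))*(-1))*6))) = sqrt(-1372 + sqrt(8 + ((-2)**2 + ((4 + 4)*(-1))*6))) = sqrt(-1372 + sqrt(8 + (4 + (8*(-1))*6))) = sqrt(-1372 + sqrt(8 + (4 - 8*6))) = sqrt(-1372 + sqrt(8 + (4 - 48))) = sqrt(-1372 + sqrt(8 - 44)) = sqrt(-1372 + sqrt(-36)) = sqrt(-1372 + 6*I)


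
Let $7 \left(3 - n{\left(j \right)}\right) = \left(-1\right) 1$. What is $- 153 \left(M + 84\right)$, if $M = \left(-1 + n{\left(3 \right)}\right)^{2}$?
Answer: $- \frac{664173}{49} \approx -13555.0$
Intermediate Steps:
$n{\left(j \right)} = \frac{22}{7}$ ($n{\left(j \right)} = 3 - \frac{\left(-1\right) 1}{7} = 3 - - \frac{1}{7} = 3 + \frac{1}{7} = \frac{22}{7}$)
$M = \frac{225}{49}$ ($M = \left(-1 + \frac{22}{7}\right)^{2} = \left(\frac{15}{7}\right)^{2} = \frac{225}{49} \approx 4.5918$)
$- 153 \left(M + 84\right) = - 153 \left(\frac{225}{49} + 84\right) = \left(-153\right) \frac{4341}{49} = - \frac{664173}{49}$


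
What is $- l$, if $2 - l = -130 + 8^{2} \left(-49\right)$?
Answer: $-3268$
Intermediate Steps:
$l = 3268$ ($l = 2 - \left(-130 + 8^{2} \left(-49\right)\right) = 2 - \left(-130 + 64 \left(-49\right)\right) = 2 - \left(-130 - 3136\right) = 2 - -3266 = 2 + 3266 = 3268$)
$- l = \left(-1\right) 3268 = -3268$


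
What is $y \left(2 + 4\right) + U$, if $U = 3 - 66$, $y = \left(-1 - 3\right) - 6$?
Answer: $-123$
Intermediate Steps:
$y = -10$ ($y = \left(-1 - 3\right) - 6 = -4 - 6 = -10$)
$U = -63$ ($U = 3 - 66 = -63$)
$y \left(2 + 4\right) + U = - 10 \left(2 + 4\right) - 63 = \left(-10\right) 6 - 63 = -60 - 63 = -123$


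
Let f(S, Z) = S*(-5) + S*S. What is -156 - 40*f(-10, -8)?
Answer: -6156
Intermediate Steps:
f(S, Z) = S² - 5*S (f(S, Z) = -5*S + S² = S² - 5*S)
-156 - 40*f(-10, -8) = -156 - (-400)*(-5 - 10) = -156 - (-400)*(-15) = -156 - 40*150 = -156 - 6000 = -6156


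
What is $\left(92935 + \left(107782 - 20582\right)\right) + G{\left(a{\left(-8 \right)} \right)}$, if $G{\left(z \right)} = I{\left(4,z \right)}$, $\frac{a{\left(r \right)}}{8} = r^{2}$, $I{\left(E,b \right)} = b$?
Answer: $180647$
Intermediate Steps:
$a{\left(r \right)} = 8 r^{2}$
$G{\left(z \right)} = z$
$\left(92935 + \left(107782 - 20582\right)\right) + G{\left(a{\left(-8 \right)} \right)} = \left(92935 + \left(107782 - 20582\right)\right) + 8 \left(-8\right)^{2} = \left(92935 + 87200\right) + 8 \cdot 64 = 180135 + 512 = 180647$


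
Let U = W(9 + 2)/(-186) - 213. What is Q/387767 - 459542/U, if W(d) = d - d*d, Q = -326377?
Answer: 8282854230572/3829974659 ≈ 2162.6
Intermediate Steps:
W(d) = d - d²
U = -19754/93 (U = ((9 + 2)*(1 - (9 + 2)))/(-186) - 213 = (11*(1 - 1*11))*(-1/186) - 213 = (11*(1 - 11))*(-1/186) - 213 = (11*(-10))*(-1/186) - 213 = -110*(-1/186) - 213 = 55/93 - 213 = -19754/93 ≈ -212.41)
Q/387767 - 459542/U = -326377/387767 - 459542/(-19754/93) = -326377*1/387767 - 459542*(-93/19754) = -326377/387767 + 21368703/9877 = 8282854230572/3829974659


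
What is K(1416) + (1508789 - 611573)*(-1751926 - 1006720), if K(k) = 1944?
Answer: -2475101327592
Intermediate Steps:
K(1416) + (1508789 - 611573)*(-1751926 - 1006720) = 1944 + (1508789 - 611573)*(-1751926 - 1006720) = 1944 + 897216*(-2758646) = 1944 - 2475101329536 = -2475101327592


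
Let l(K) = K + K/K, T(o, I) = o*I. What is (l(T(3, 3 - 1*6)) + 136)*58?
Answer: 7424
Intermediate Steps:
T(o, I) = I*o
l(K) = 1 + K (l(K) = K + 1 = 1 + K)
(l(T(3, 3 - 1*6)) + 136)*58 = ((1 + (3 - 1*6)*3) + 136)*58 = ((1 + (3 - 6)*3) + 136)*58 = ((1 - 3*3) + 136)*58 = ((1 - 9) + 136)*58 = (-8 + 136)*58 = 128*58 = 7424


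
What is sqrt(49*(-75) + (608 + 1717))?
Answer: 15*I*sqrt(6) ≈ 36.742*I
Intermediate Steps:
sqrt(49*(-75) + (608 + 1717)) = sqrt(-3675 + 2325) = sqrt(-1350) = 15*I*sqrt(6)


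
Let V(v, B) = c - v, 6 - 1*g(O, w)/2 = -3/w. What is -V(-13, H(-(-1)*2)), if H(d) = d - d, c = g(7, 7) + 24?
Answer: -349/7 ≈ -49.857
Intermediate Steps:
g(O, w) = 12 + 6/w (g(O, w) = 12 - (-6)/w = 12 + 6/w)
c = 258/7 (c = (12 + 6/7) + 24 = 90/7 + 24 = 258/7 ≈ 36.857)
H(d) = 0
V(v, B) = 258/7 - v
-V(-13, H(-(-1)*2)) = -(258/7 - 1*(-13)) = -(258/7 + 13) = -1*349/7 = -349/7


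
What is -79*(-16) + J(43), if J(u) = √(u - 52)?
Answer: 1264 + 3*I ≈ 1264.0 + 3.0*I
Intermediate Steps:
J(u) = √(-52 + u)
-79*(-16) + J(43) = -79*(-16) + √(-52 + 43) = 1264 + √(-9) = 1264 + 3*I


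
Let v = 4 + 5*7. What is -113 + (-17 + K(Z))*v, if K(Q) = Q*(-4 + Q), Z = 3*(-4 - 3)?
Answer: 19699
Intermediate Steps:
Z = -21 (Z = 3*(-7) = -21)
v = 39 (v = 4 + 35 = 39)
-113 + (-17 + K(Z))*v = -113 + (-17 - 21*(-4 - 21))*39 = -113 + (-17 - 21*(-25))*39 = -113 + (-17 + 525)*39 = -113 + 508*39 = -113 + 19812 = 19699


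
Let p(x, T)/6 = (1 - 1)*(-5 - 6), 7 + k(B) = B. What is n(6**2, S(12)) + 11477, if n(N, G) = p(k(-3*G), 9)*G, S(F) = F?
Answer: 11477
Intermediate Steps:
k(B) = -7 + B
p(x, T) = 0 (p(x, T) = 6*((1 - 1)*(-5 - 6)) = 6*(0*(-11)) = 6*0 = 0)
n(N, G) = 0 (n(N, G) = 0*G = 0)
n(6**2, S(12)) + 11477 = 0 + 11477 = 11477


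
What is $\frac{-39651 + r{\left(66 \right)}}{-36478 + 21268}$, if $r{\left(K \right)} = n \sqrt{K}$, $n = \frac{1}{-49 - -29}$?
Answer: $\frac{13217}{5070} + \frac{\sqrt{66}}{304200} \approx 2.6069$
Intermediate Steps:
$n = - \frac{1}{20}$ ($n = \frac{1}{-49 + 29} = \frac{1}{-20} = - \frac{1}{20} \approx -0.05$)
$r{\left(K \right)} = - \frac{\sqrt{K}}{20}$
$\frac{-39651 + r{\left(66 \right)}}{-36478 + 21268} = \frac{-39651 - \frac{\sqrt{66}}{20}}{-36478 + 21268} = \frac{-39651 - \frac{\sqrt{66}}{20}}{-15210} = \left(-39651 - \frac{\sqrt{66}}{20}\right) \left(- \frac{1}{15210}\right) = \frac{13217}{5070} + \frac{\sqrt{66}}{304200}$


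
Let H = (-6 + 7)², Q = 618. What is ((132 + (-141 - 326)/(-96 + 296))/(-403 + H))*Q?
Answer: -2671099/13400 ≈ -199.34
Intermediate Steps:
H = 1 (H = 1² = 1)
((132 + (-141 - 326)/(-96 + 296))/(-403 + H))*Q = ((132 + (-141 - 326)/(-96 + 296))/(-403 + 1))*618 = ((132 - 467/200)/(-402))*618 = ((132 - 467*1/200)*(-1/402))*618 = ((132 - 467/200)*(-1/402))*618 = ((25933/200)*(-1/402))*618 = -25933/80400*618 = -2671099/13400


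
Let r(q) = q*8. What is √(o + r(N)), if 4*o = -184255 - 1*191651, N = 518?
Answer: I*√359330/2 ≈ 299.72*I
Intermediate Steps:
r(q) = 8*q
o = -187953/2 (o = (-184255 - 1*191651)/4 = (-184255 - 191651)/4 = (¼)*(-375906) = -187953/2 ≈ -93977.)
√(o + r(N)) = √(-187953/2 + 8*518) = √(-187953/2 + 4144) = √(-179665/2) = I*√359330/2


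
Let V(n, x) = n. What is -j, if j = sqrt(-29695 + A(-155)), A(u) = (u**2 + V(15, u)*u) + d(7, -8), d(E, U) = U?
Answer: -I*sqrt(8003) ≈ -89.459*I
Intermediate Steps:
A(u) = -8 + u**2 + 15*u (A(u) = (u**2 + 15*u) - 8 = -8 + u**2 + 15*u)
j = I*sqrt(8003) (j = sqrt(-29695 + (-8 + (-155)**2 + 15*(-155))) = sqrt(-29695 + (-8 + 24025 - 2325)) = sqrt(-29695 + 21692) = sqrt(-8003) = I*sqrt(8003) ≈ 89.459*I)
-j = -I*sqrt(8003)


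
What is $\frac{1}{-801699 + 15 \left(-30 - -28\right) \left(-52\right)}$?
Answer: $- \frac{1}{800139} \approx -1.2498 \cdot 10^{-6}$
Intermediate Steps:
$\frac{1}{-801699 + 15 \left(-30 - -28\right) \left(-52\right)} = \frac{1}{-801699 + 15 \left(-30 + 28\right) \left(-52\right)} = \frac{1}{-801699 + 15 \left(-2\right) \left(-52\right)} = \frac{1}{-801699 - -1560} = \frac{1}{-801699 + 1560} = \frac{1}{-800139} = - \frac{1}{800139}$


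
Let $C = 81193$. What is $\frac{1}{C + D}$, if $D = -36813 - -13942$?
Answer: $\frac{1}{58322} \approx 1.7146 \cdot 10^{-5}$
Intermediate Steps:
$D = -22871$ ($D = -36813 + 13942 = -22871$)
$\frac{1}{C + D} = \frac{1}{81193 - 22871} = \frac{1}{58322}$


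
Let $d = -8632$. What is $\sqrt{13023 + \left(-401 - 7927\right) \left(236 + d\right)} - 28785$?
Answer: $-28785 + \sqrt{69934911} \approx -20422.0$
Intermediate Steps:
$\sqrt{13023 + \left(-401 - 7927\right) \left(236 + d\right)} - 28785 = \sqrt{13023 + \left(-401 - 7927\right) \left(236 - 8632\right)} - 28785 = \sqrt{13023 - -69921888} - 28785 = \sqrt{13023 + 69921888} - 28785 = \sqrt{69934911} - 28785 = -28785 + \sqrt{69934911}$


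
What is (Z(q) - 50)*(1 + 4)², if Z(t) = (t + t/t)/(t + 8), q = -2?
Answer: -7525/6 ≈ -1254.2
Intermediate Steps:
Z(t) = (1 + t)/(8 + t) (Z(t) = (t + 1)/(8 + t) = (1 + t)/(8 + t))
(Z(q) - 50)*(1 + 4)² = ((1 - 2)/(8 - 2) - 50)*(1 + 4)² = (-1/6 - 50)*5² = ((⅙)*(-1) - 50)*25 = (-⅙ - 50)*25 = -301/6*25 = -7525/6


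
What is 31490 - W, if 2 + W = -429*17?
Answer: 38785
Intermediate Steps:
W = -7295 (W = -2 - 429*17 = -2 - 7293 = -7295)
31490 - W = 31490 - 1*(-7295) = 31490 + 7295 = 38785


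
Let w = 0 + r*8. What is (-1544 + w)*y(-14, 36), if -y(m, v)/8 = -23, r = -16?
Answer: -307648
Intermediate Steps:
y(m, v) = 184 (y(m, v) = -8*(-23) = 184)
w = -128 (w = 0 - 16*8 = 0 - 128 = -128)
(-1544 + w)*y(-14, 36) = (-1544 - 128)*184 = -1672*184 = -307648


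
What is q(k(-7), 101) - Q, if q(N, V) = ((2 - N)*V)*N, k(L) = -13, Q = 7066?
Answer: -26761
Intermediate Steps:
q(N, V) = N*V*(2 - N) (q(N, V) = (V*(2 - N))*N = N*V*(2 - N))
q(k(-7), 101) - Q = -13*101*(2 - 1*(-13)) - 1*7066 = -13*101*(2 + 13) - 7066 = -13*101*15 - 7066 = -19695 - 7066 = -26761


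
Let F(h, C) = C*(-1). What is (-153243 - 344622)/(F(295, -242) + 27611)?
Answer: -497865/27853 ≈ -17.875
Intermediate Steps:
F(h, C) = -C
(-153243 - 344622)/(F(295, -242) + 27611) = (-153243 - 344622)/(-1*(-242) + 27611) = -497865/(242 + 27611) = -497865/27853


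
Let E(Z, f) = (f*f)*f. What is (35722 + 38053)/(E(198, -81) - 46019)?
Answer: -1135/8884 ≈ -0.12776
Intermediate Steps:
E(Z, f) = f³ (E(Z, f) = f²*f = f³)
(35722 + 38053)/(E(198, -81) - 46019) = (35722 + 38053)/((-81)³ - 46019) = 73775/(-531441 - 46019) = 73775/(-577460) = 73775*(-1/577460) = -1135/8884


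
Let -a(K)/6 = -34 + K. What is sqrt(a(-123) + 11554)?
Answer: 4*sqrt(781) ≈ 111.79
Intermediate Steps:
a(K) = 204 - 6*K (a(K) = -6*(-34 + K) = 204 - 6*K)
sqrt(a(-123) + 11554) = sqrt((204 - 6*(-123)) + 11554) = sqrt((204 + 738) + 11554) = sqrt(942 + 11554) = sqrt(12496) = 4*sqrt(781)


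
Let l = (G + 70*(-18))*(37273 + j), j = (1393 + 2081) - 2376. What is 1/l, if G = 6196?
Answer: 1/189399256 ≈ 5.2799e-9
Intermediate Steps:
j = 1098 (j = 3474 - 2376 = 1098)
l = 189399256 (l = (6196 + 70*(-18))*(37273 + 1098) = (6196 - 1260)*38371 = 4936*38371 = 189399256)
1/l = 1/189399256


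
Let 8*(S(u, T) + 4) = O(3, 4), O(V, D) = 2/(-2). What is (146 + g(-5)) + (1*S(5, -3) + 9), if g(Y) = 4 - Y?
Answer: 1279/8 ≈ 159.88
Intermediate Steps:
O(V, D) = -1 (O(V, D) = 2*(-½) = -1)
S(u, T) = -33/8 (S(u, T) = -4 + (⅛)*(-1) = -4 - ⅛ = -33/8)
(146 + g(-5)) + (1*S(5, -3) + 9) = (146 + (4 - 1*(-5))) + (1*(-33/8) + 9) = (146 + (4 + 5)) + (-33/8 + 9) = (146 + 9) + 39/8 = 155 + 39/8 = 1279/8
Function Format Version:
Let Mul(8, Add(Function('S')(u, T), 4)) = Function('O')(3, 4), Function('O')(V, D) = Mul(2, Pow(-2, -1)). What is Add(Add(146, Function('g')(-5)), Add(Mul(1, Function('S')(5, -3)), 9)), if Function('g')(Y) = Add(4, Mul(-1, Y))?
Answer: Rational(1279, 8) ≈ 159.88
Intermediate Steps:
Function('O')(V, D) = -1 (Function('O')(V, D) = Mul(2, Rational(-1, 2)) = -1)
Function('S')(u, T) = Rational(-33, 8) (Function('S')(u, T) = Add(-4, Mul(Rational(1, 8), -1)) = Add(-4, Rational(-1, 8)) = Rational(-33, 8))
Add(Add(146, Function('g')(-5)), Add(Mul(1, Function('S')(5, -3)), 9)) = Add(Add(146, Add(4, Mul(-1, -5))), Add(Mul(1, Rational(-33, 8)), 9)) = Add(Add(146, Add(4, 5)), Add(Rational(-33, 8), 9)) = Add(Add(146, 9), Rational(39, 8)) = Add(155, Rational(39, 8)) = Rational(1279, 8)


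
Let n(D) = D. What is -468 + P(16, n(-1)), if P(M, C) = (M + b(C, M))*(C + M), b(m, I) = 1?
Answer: -213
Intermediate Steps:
P(M, C) = (1 + M)*(C + M) (P(M, C) = (M + 1)*(C + M) = (1 + M)*(C + M))
-468 + P(16, n(-1)) = -468 + (-1 + 16 + 16**2 - 1*16) = -468 + (-1 + 16 + 256 - 16) = -468 + 255 = -213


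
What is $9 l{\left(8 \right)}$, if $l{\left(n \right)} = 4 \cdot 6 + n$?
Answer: $288$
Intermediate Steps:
$l{\left(n \right)} = 24 + n$
$9 l{\left(8 \right)} = 9 \left(24 + 8\right) = 9 \cdot 32 = 288$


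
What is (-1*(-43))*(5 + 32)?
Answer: 1591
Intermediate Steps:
(-1*(-43))*(5 + 32) = 43*37 = 1591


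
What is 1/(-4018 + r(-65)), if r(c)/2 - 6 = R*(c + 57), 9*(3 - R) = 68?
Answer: -9/35398 ≈ -0.00025425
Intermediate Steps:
R = -41/9 (R = 3 - 1/9*68 = 3 - 68/9 = -41/9 ≈ -4.5556)
r(c) = -1522/3 - 82*c/9 (r(c) = 12 + 2*(-41*(c + 57)/9) = 12 + 2*(-41*(57 + c)/9) = 12 + 2*(-779/3 - 41*c/9) = 12 + (-1558/3 - 82*c/9) = -1522/3 - 82*c/9)
1/(-4018 + r(-65)) = 1/(-4018 + (-1522/3 - 82/9*(-65))) = 1/(-4018 + (-1522/3 + 5330/9)) = 1/(-4018 + 764/9) = 1/(-35398/9) = -9/35398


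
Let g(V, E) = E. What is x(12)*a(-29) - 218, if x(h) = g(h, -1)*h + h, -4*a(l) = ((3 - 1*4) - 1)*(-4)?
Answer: -218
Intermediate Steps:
a(l) = -2 (a(l) = -((3 - 1*4) - 1)*(-4)/4 = -((3 - 4) - 1)*(-4)/4 = -(-1 - 1)*(-4)/4 = -(-1)*(-4)/2 = -1/4*8 = -2)
x(h) = 0 (x(h) = -h + h = 0)
x(12)*a(-29) - 218 = 0*(-2) - 218 = 0 - 218 = -218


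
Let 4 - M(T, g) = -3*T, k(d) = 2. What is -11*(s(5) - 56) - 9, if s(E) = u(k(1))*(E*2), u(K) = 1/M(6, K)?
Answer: 602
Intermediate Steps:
M(T, g) = 4 + 3*T (M(T, g) = 4 - (-3)*T = 4 + 3*T)
u(K) = 1/22 (u(K) = 1/(4 + 3*6) = 1/(4 + 18) = 1/22)
s(E) = E/11 (s(E) = (E*2)/22 = (2*E)/22 = E/11)
-11*(s(5) - 56) - 9 = -11*((1/11)*5 - 56) - 9 = -11*(5/11 - 56) - 9 = -11*(-611/11) - 9 = 611 - 9 = 602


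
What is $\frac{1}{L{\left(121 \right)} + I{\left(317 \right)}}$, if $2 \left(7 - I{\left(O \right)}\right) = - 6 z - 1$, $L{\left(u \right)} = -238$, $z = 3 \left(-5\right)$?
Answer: $- \frac{2}{551} \approx -0.0036298$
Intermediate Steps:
$z = -15$
$I{\left(O \right)} = - \frac{75}{2}$ ($I{\left(O \right)} = 7 - \frac{\left(-6\right) \left(-15\right) - 1}{2} = 7 - \frac{90 - 1}{2} = 7 - \frac{89}{2} = - \frac{75}{2}$)
$\frac{1}{L{\left(121 \right)} + I{\left(317 \right)}} = \frac{1}{-238 - \frac{75}{2}} = \frac{1}{- \frac{551}{2}} = - \frac{2}{551}$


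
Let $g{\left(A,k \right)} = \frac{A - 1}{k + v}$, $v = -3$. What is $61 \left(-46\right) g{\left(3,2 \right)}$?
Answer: $5612$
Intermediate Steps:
$g{\left(A,k \right)} = \frac{-1 + A}{-3 + k}$ ($g{\left(A,k \right)} = \frac{A - 1}{k - 3} = \frac{-1 + A}{-3 + k}$)
$61 \left(-46\right) g{\left(3,2 \right)} = 61 \left(-46\right) \frac{-1 + 3}{-3 + 2} = - 2806 \frac{1}{-1} \cdot 2 = - 2806 \left(\left(-1\right) 2\right) = \left(-2806\right) \left(-2\right) = 5612$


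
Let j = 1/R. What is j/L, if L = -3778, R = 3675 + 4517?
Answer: -1/30949376 ≈ -3.2311e-8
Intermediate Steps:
R = 8192
j = 1/8192 ≈ 0.00012207
j/L = (1/8192)/(-3778) = (1/8192)*(-1/3778) = -1/30949376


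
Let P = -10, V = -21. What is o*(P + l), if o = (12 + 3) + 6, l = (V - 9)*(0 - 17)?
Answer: 10500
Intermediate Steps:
l = 510 (l = (-21 - 9)*(0 - 17) = -30*(-17) = 510)
o = 21 (o = 15 + 6 = 21)
o*(P + l) = 21*(-10 + 510) = 21*500 = 10500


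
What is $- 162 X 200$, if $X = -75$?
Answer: $2430000$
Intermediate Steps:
$- 162 X 200 = \left(-162\right) \left(-75\right) 200 = 12150 \cdot 200 = 2430000$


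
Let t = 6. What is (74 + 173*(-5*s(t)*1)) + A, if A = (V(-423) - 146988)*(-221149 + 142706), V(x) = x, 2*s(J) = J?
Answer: 11563358552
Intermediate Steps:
s(J) = J/2
A = 11563361073 (A = (-423 - 146988)*(-221149 + 142706) = -147411*(-78443) = 11563361073)
(74 + 173*(-5*s(t)*1)) + A = (74 + 173*(-5*6/2*1)) + 11563361073 = (74 + 173*(-5*3*1)) + 11563361073 = (74 + 173*(-15*1)) + 11563361073 = (74 + 173*(-15)) + 11563361073 = (74 - 2595) + 11563361073 = -2521 + 11563361073 = 11563358552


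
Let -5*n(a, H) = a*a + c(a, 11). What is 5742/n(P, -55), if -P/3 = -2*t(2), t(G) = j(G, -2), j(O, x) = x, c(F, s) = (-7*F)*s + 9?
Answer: -9570/359 ≈ -26.657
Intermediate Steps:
c(F, s) = 9 - 7*F*s (c(F, s) = -7*F*s + 9 = 9 - 7*F*s)
t(G) = -2
P = -12 (P = -(-6)*(-2) = -3*4 = -12)
n(a, H) = -9/5 - a**2/5 + 77*a/5 (n(a, H) = -(a*a + (9 - 7*a*11))/5 = -(a**2 + (9 - 77*a))/5 = -(9 + a**2 - 77*a)/5 = -9/5 - a**2/5 + 77*a/5)
5742/n(P, -55) = 5742/(-9/5 - 1/5*(-12)**2 + (77/5)*(-12)) = 5742/(-9/5 - 1/5*144 - 924/5) = 5742/(-9/5 - 144/5 - 924/5) = 5742/(-1077/5) = 5742*(-5/1077) = -9570/359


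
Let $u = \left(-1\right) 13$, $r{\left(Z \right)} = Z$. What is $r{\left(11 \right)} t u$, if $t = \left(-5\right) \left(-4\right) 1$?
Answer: $-2860$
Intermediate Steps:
$t = 20$ ($t = 20 \cdot 1 = 20$)
$u = -13$
$r{\left(11 \right)} t u = 11 \cdot 20 \left(-13\right) = 220 \left(-13\right) = -2860$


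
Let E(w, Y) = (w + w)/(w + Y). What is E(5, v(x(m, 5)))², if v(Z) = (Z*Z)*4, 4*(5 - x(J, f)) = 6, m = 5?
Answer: 25/729 ≈ 0.034294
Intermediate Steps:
x(J, f) = 7/2 (x(J, f) = 5 - ¼*6 = 5 - 3/2 = 7/2)
v(Z) = 4*Z² (v(Z) = Z²*4 = 4*Z²)
E(w, Y) = 2*w/(Y + w) (E(w, Y) = (2*w)/(Y + w) = 2*w/(Y + w))
E(5, v(x(m, 5)))² = (2*5/(4*(7/2)² + 5))² = (2*5/(4*(49/4) + 5))² = (2*5/(49 + 5))² = (2*5/54)² = (2*5*(1/54))² = (5/27)² = 25/729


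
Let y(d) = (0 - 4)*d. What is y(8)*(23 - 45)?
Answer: 704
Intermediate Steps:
y(d) = -4*d
y(8)*(23 - 45) = (-4*8)*(23 - 45) = -32*(-22) = 704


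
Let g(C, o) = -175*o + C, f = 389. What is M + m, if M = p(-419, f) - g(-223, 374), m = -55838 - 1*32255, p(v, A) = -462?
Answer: -22882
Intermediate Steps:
m = -88093 (m = -55838 - 32255 = -88093)
g(C, o) = C - 175*o
M = 65211 (M = -462 - (-223 - 175*374) = -462 - (-223 - 65450) = -462 - 1*(-65673) = -462 + 65673 = 65211)
M + m = 65211 - 88093 = -22882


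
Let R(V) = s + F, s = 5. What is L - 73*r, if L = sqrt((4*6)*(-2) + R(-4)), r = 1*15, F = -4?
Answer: -1095 + I*sqrt(47) ≈ -1095.0 + 6.8557*I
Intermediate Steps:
r = 15
R(V) = 1 (R(V) = 5 - 4 = 1)
L = I*sqrt(47) (L = sqrt((4*6)*(-2) + 1) = sqrt(24*(-2) + 1) = sqrt(-48 + 1) = sqrt(-47) = I*sqrt(47) ≈ 6.8557*I)
L - 73*r = I*sqrt(47) - 73*15 = I*sqrt(47) - 1095 = -1095 + I*sqrt(47)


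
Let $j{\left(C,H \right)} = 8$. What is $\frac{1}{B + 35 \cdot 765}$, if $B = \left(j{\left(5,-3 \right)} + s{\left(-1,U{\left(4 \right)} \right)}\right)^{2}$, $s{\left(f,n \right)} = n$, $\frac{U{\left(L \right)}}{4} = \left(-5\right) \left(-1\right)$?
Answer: $\frac{1}{27559} \approx 3.6286 \cdot 10^{-5}$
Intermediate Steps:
$U{\left(L \right)} = 20$ ($U{\left(L \right)} = 4 \left(\left(-5\right) \left(-1\right)\right) = 4 \cdot 5 = 20$)
$B = 784$ ($B = \left(8 + 20\right)^{2} = 28^{2} = 784$)
$\frac{1}{B + 35 \cdot 765} = \frac{1}{784 + 35 \cdot 765} = \frac{1}{784 + 26775} = \frac{1}{27559}$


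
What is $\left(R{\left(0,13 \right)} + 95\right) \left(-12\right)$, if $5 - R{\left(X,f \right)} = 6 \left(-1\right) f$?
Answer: $-2136$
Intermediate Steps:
$R{\left(X,f \right)} = 5 + 6 f$ ($R{\left(X,f \right)} = 5 - 6 \left(-1\right) f = 5 - - 6 f = 5 + 6 f$)
$\left(R{\left(0,13 \right)} + 95\right) \left(-12\right) = \left(\left(5 + 6 \cdot 13\right) + 95\right) \left(-12\right) = \left(\left(5 + 78\right) + 95\right) \left(-12\right) = \left(83 + 95\right) \left(-12\right) = 178 \left(-12\right) = -2136$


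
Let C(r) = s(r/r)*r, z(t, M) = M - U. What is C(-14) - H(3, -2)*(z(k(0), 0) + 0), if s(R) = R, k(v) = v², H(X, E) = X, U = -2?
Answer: -20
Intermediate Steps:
z(t, M) = 2 + M (z(t, M) = M - 1*(-2) = M + 2 = 2 + M)
C(r) = r (C(r) = (r/r)*r = 1*r = r)
C(-14) - H(3, -2)*(z(k(0), 0) + 0) = -14 - 3*((2 + 0) + 0) = -14 - 3*(2 + 0) = -14 - 3*2 = -14 - 1*6 = -14 - 6 = -20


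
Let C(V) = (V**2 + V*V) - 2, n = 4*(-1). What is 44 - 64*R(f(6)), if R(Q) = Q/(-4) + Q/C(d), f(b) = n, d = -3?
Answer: -4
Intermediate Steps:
n = -4
f(b) = -4
C(V) = -2 + 2*V**2 (C(V) = (V**2 + V**2) - 2 = 2*V**2 - 2 = -2 + 2*V**2)
R(Q) = -3*Q/16 (R(Q) = Q/(-4) + Q/(-2 + 2*(-3)**2) = Q*(-1/4) + Q/(-2 + 2*9) = -Q/4 + Q/(-2 + 18) = -Q/4 + Q/16 = -3*Q/16)
44 - 64*R(f(6)) = 44 - (-12)*(-4) = 44 - 64*3/4 = 44 - 48 = -4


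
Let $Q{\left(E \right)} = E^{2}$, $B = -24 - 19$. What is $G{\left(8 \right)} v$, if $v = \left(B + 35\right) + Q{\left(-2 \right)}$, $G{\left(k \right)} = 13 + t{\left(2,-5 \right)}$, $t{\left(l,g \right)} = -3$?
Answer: $-40$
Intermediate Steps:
$B = -43$ ($B = -24 - 19 = -43$)
$G{\left(k \right)} = 10$ ($G{\left(k \right)} = 13 - 3 = 10$)
$v = -4$ ($v = \left(-43 + 35\right) + \left(-2\right)^{2} = -8 + 4 = -4$)
$G{\left(8 \right)} v = 10 \left(-4\right) = -40$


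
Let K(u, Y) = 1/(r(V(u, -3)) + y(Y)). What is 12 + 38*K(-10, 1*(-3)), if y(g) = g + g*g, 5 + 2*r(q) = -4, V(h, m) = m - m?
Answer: 112/3 ≈ 37.333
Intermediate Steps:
V(h, m) = 0
r(q) = -9/2 (r(q) = -5/2 + (½)*(-4) = -5/2 - 2 = -9/2)
y(g) = g + g²
K(u, Y) = 1/(-9/2 + Y*(1 + Y))
12 + 38*K(-10, 1*(-3)) = 12 + 38*(2/(-9 + 2*(1*(-3))*(1 + 1*(-3)))) = 12 + 38*(2/(-9 + 2*(-3)*(1 - 3))) = 12 + 38*(2/(-9 + 2*(-3)*(-2))) = 12 + 38*(2/(-9 + 12)) = 12 + 38*(2/3) = 12 + 38*(2*(⅓)) = 12 + 38*(⅔) = 12 + 76/3 = 112/3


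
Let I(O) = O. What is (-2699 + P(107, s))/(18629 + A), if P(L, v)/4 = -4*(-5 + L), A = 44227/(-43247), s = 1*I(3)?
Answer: -187302757/805604136 ≈ -0.23250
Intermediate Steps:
s = 3 (s = 1*3 = 3)
A = -44227/43247 (A = 44227*(-1/43247) = -44227/43247 ≈ -1.0227)
P(L, v) = 80 - 16*L (P(L, v) = 4*(-4*(-5 + L)) = 4*(20 - 4*L) = 80 - 16*L)
(-2699 + P(107, s))/(18629 + A) = (-2699 + (80 - 16*107))/(18629 - 44227/43247) = (-2699 + (80 - 1712))/(805604136/43247) = (-2699 - 1632)*(43247/805604136) = -4331*43247/805604136 = -187302757/805604136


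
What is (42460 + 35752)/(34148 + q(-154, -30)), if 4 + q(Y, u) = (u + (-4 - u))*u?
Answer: 19553/8566 ≈ 2.2826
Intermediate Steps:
q(Y, u) = -4 - 4*u (q(Y, u) = -4 + (u + (-4 - u))*u = -4 - 4*u)
(42460 + 35752)/(34148 + q(-154, -30)) = (42460 + 35752)/(34148 + (-4 - 4*(-30))) = 78212/(34148 + (-4 + 120)) = 78212/(34148 + 116) = 78212/34264 = 78212*(1/34264) = 19553/8566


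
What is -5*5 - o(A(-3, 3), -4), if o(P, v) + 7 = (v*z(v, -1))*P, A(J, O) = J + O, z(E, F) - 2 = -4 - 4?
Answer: -18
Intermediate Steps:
z(E, F) = -6 (z(E, F) = 2 + (-4 - 4) = 2 - 8 = -6)
o(P, v) = -7 - 6*P*v (o(P, v) = -7 + (v*(-6))*P = -7 + (-6*v)*P = -7 - 6*P*v)
-5*5 - o(A(-3, 3), -4) = -5*5 - (-7 - 6*(-3 + 3)*(-4)) = -25 - (-7 - 6*0*(-4)) = -25 - (-7 + 0) = -25 - 1*(-7) = -25 + 7 = -18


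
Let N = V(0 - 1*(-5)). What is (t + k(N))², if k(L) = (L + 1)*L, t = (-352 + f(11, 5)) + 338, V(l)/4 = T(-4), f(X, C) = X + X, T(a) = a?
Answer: 61504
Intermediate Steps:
f(X, C) = 2*X
V(l) = -16 (V(l) = 4*(-4) = -16)
N = -16
t = 8 (t = (-352 + 2*11) + 338 = (-352 + 22) + 338 = -330 + 338 = 8)
k(L) = L*(1 + L) (k(L) = (1 + L)*L = L*(1 + L))
(t + k(N))² = (8 - 16*(1 - 16))² = (8 - 16*(-15))² = (8 + 240)² = 248² = 61504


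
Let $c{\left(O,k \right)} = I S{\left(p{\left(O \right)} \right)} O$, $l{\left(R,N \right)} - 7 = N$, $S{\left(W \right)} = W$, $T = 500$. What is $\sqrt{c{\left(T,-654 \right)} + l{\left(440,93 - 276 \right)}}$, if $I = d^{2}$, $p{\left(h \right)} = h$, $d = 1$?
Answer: $4 \sqrt{15614} \approx 499.82$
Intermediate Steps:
$I = 1$ ($I = 1^{2} = 1$)
$l{\left(R,N \right)} = 7 + N$
$c{\left(O,k \right)} = O^{2}$ ($c{\left(O,k \right)} = 1 O O = O O = O^{2}$)
$\sqrt{c{\left(T,-654 \right)} + l{\left(440,93 - 276 \right)}} = \sqrt{500^{2} + \left(7 + \left(93 - 276\right)\right)} = \sqrt{250000 + \left(7 - 183\right)} = \sqrt{250000 - 176} = \sqrt{249824} = 4 \sqrt{15614}$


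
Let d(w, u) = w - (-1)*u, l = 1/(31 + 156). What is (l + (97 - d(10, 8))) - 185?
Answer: -19821/187 ≈ -105.99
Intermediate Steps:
l = 1/187 ≈ 0.0053476
d(w, u) = u + w (d(w, u) = w + u = u + w)
(l + (97 - d(10, 8))) - 185 = (1/187 + (97 - (8 + 10))) - 185 = (1/187 + (97 - 1*18)) - 185 = (1/187 + (97 - 18)) - 185 = (1/187 + 79) - 185 = 14774/187 - 185 = -19821/187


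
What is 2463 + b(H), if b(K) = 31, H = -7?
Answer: 2494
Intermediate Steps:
2463 + b(H) = 2463 + 31 = 2494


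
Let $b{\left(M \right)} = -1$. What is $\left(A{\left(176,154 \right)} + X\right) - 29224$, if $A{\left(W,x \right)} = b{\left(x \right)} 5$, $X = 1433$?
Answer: $-27796$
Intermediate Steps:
$A{\left(W,x \right)} = -5$ ($A{\left(W,x \right)} = \left(-1\right) 5 = -5$)
$\left(A{\left(176,154 \right)} + X\right) - 29224 = \left(-5 + 1433\right) - 29224 = 1428 - 29224 = -27796$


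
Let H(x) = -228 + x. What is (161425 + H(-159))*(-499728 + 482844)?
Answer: -2718965592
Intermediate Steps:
(161425 + H(-159))*(-499728 + 482844) = (161425 + (-228 - 159))*(-499728 + 482844) = (161425 - 387)*(-16884) = 161038*(-16884) = -2718965592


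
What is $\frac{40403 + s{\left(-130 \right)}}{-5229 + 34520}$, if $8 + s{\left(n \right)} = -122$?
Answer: $\frac{2369}{1723} \approx 1.3749$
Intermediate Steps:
$s{\left(n \right)} = -130$ ($s{\left(n \right)} = -8 - 122 = -130$)
$\frac{40403 + s{\left(-130 \right)}}{-5229 + 34520} = \frac{40403 - 130}{-5229 + 34520} = \frac{40273}{29291} = 40273 \cdot \frac{1}{29291} = \frac{2369}{1723}$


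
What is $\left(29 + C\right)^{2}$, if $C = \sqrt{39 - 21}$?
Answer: $859 + 174 \sqrt{2} \approx 1105.1$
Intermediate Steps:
$C = 3 \sqrt{2}$ ($C = \sqrt{39 - 21} = \sqrt{18} = 3 \sqrt{2} \approx 4.2426$)
$\left(29 + C\right)^{2} = \left(29 + 3 \sqrt{2}\right)^{2}$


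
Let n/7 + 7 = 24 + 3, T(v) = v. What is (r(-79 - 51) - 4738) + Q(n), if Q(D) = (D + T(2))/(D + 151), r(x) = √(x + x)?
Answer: -1378616/291 + 2*I*√65 ≈ -4737.5 + 16.125*I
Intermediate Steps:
r(x) = √2*√x (r(x) = √(2*x) = √2*√x)
n = 140 (n = -49 + 7*(24 + 3) = -49 + 7*27 = -49 + 189 = 140)
Q(D) = (2 + D)/(151 + D) (Q(D) = (D + 2)/(D + 151) = (2 + D)/(151 + D))
(r(-79 - 51) - 4738) + Q(n) = (√2*√(-79 - 51) - 4738) + (2 + 140)/(151 + 140) = (√2*√(-130) - 4738) + 142/291 = (√2*(I*√130) - 4738) + (1/291)*142 = (2*I*√65 - 4738) + 142/291 = (-4738 + 2*I*√65) + 142/291 = -1378616/291 + 2*I*√65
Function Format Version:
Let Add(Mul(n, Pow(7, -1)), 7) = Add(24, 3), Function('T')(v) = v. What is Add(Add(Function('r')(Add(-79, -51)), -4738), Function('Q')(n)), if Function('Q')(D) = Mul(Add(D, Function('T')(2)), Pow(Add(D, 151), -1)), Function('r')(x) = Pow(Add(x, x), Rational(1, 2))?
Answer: Add(Rational(-1378616, 291), Mul(2, I, Pow(65, Rational(1, 2)))) ≈ Add(-4737.5, Mul(16.125, I))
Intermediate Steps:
Function('r')(x) = Mul(Pow(2, Rational(1, 2)), Pow(x, Rational(1, 2))) (Function('r')(x) = Pow(Mul(2, x), Rational(1, 2)) = Mul(Pow(2, Rational(1, 2)), Pow(x, Rational(1, 2))))
n = 140 (n = Add(-49, Mul(7, Add(24, 3))) = Add(-49, Mul(7, 27)) = Add(-49, 189) = 140)
Function('Q')(D) = Mul(Pow(Add(151, D), -1), Add(2, D)) (Function('Q')(D) = Mul(Add(D, 2), Pow(Add(D, 151), -1)) = Mul(Add(2, D), Pow(Add(151, D), -1)) = Mul(Pow(Add(151, D), -1), Add(2, D)))
Add(Add(Function('r')(Add(-79, -51)), -4738), Function('Q')(n)) = Add(Add(Mul(Pow(2, Rational(1, 2)), Pow(Add(-79, -51), Rational(1, 2))), -4738), Mul(Pow(Add(151, 140), -1), Add(2, 140))) = Add(Add(Mul(Pow(2, Rational(1, 2)), Pow(-130, Rational(1, 2))), -4738), Mul(Pow(291, -1), 142)) = Add(Add(Mul(Pow(2, Rational(1, 2)), Mul(I, Pow(130, Rational(1, 2)))), -4738), Mul(Rational(1, 291), 142)) = Add(Add(Mul(2, I, Pow(65, Rational(1, 2))), -4738), Rational(142, 291)) = Add(Add(-4738, Mul(2, I, Pow(65, Rational(1, 2)))), Rational(142, 291)) = Add(Rational(-1378616, 291), Mul(2, I, Pow(65, Rational(1, 2))))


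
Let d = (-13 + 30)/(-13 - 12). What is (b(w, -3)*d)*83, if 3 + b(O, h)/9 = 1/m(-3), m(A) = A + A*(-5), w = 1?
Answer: 29631/20 ≈ 1481.6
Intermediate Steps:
m(A) = -4*A (m(A) = A - 5*A = -4*A)
d = -17/25 (d = 17/(-25) = 17*(-1/25) = -17/25 ≈ -0.68000)
b(O, h) = -105/4 (b(O, h) = -27 + 9/((-4*(-3))) = -27 + 9/12 = -27 + 9*(1/12) = -27 + ¾ = -105/4)
(b(w, -3)*d)*83 = -105/4*(-17/25)*83 = (357/20)*83 = 29631/20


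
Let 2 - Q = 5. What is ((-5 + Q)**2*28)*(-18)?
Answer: -32256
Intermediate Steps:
Q = -3 (Q = 2 - 1*5 = 2 - 5 = -3)
((-5 + Q)**2*28)*(-18) = ((-5 - 3)**2*28)*(-18) = ((-8)**2*28)*(-18) = (64*28)*(-18) = 1792*(-18) = -32256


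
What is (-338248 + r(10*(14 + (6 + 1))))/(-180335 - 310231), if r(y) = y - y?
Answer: 169124/245283 ≈ 0.68951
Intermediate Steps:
r(y) = 0
(-338248 + r(10*(14 + (6 + 1))))/(-180335 - 310231) = (-338248 + 0)/(-180335 - 310231) = -338248/(-490566) = -338248*(-1/490566) = 169124/245283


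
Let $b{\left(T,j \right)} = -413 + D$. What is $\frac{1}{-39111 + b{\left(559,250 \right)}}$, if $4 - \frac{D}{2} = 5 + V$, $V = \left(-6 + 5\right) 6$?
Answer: $- \frac{1}{39514} \approx -2.5307 \cdot 10^{-5}$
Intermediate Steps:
$V = -6$ ($V = \left(-1\right) 6 = -6$)
$D = 10$ ($D = 8 - 2 \left(5 - 6\right) = 8 - -2 = 8 + 2 = 10$)
$b{\left(T,j \right)} = -403$ ($b{\left(T,j \right)} = -413 + 10 = -403$)
$\frac{1}{-39111 + b{\left(559,250 \right)}} = \frac{1}{-39111 - 403} = \frac{1}{-39514} = - \frac{1}{39514}$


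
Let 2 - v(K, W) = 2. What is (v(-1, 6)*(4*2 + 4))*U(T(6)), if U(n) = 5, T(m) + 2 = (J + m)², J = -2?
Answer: 0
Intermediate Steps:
v(K, W) = 0 (v(K, W) = 2 - 1*2 = 2 - 2 = 0)
T(m) = -2 + (-2 + m)²
(v(-1, 6)*(4*2 + 4))*U(T(6)) = (0*(4*2 + 4))*5 = (0*(8 + 4))*5 = (0*12)*5 = 0*5 = 0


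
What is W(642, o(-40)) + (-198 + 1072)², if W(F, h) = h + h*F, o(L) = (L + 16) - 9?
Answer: 742657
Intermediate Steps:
o(L) = 7 + L (o(L) = (16 + L) - 9 = 7 + L)
W(F, h) = h + F*h
W(642, o(-40)) + (-198 + 1072)² = (7 - 40)*(1 + 642) + (-198 + 1072)² = -33*643 + 874² = -21219 + 763876 = 742657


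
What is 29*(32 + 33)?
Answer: 1885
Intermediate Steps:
29*(32 + 33) = 29*65 = 1885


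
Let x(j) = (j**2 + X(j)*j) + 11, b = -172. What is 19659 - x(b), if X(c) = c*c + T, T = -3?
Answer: 5077996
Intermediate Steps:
X(c) = -3 + c**2 (X(c) = c*c - 3 = c**2 - 3 = -3 + c**2)
x(j) = 11 + j**2 + j*(-3 + j**2) (x(j) = (j**2 + (-3 + j**2)*j) + 11 = (j**2 + j*(-3 + j**2)) + 11 = 11 + j**2 + j*(-3 + j**2))
19659 - x(b) = 19659 - (11 + (-172)**2 - 172*(-3 + (-172)**2)) = 19659 - (11 + 29584 - 172*(-3 + 29584)) = 19659 - (11 + 29584 - 172*29581) = 19659 - (11 + 29584 - 5087932) = 19659 - 1*(-5058337) = 19659 + 5058337 = 5077996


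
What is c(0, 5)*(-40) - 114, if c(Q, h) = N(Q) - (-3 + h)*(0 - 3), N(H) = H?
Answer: -354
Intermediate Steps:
c(Q, h) = -9 + Q + 3*h (c(Q, h) = Q - (-3 + h)*(0 - 3) = Q - (-3 + h)*(-3) = Q - (9 - 3*h) = Q + (-9 + 3*h) = -9 + Q + 3*h)
c(0, 5)*(-40) - 114 = (-9 + 0 + 3*5)*(-40) - 114 = (-9 + 0 + 15)*(-40) - 114 = 6*(-40) - 114 = -240 - 114 = -354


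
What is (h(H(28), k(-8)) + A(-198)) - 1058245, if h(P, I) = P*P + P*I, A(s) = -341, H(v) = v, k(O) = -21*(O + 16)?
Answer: -1062506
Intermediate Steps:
k(O) = -336 - 21*O (k(O) = -21*(16 + O) = -336 - 21*O)
h(P, I) = P² + I*P
(h(H(28), k(-8)) + A(-198)) - 1058245 = (28*((-336 - 21*(-8)) + 28) - 341) - 1058245 = (28*((-336 + 168) + 28) - 341) - 1058245 = (28*(-168 + 28) - 341) - 1058245 = (28*(-140) - 341) - 1058245 = (-3920 - 341) - 1058245 = -4261 - 1058245 = -1062506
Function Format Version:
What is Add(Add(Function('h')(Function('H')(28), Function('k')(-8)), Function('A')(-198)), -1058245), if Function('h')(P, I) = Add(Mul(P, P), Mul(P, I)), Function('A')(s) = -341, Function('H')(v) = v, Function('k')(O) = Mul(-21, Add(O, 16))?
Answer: -1062506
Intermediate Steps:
Function('k')(O) = Add(-336, Mul(-21, O)) (Function('k')(O) = Mul(-21, Add(16, O)) = Add(-336, Mul(-21, O)))
Function('h')(P, I) = Add(Pow(P, 2), Mul(I, P))
Add(Add(Function('h')(Function('H')(28), Function('k')(-8)), Function('A')(-198)), -1058245) = Add(Add(Mul(28, Add(Add(-336, Mul(-21, -8)), 28)), -341), -1058245) = Add(Add(Mul(28, Add(Add(-336, 168), 28)), -341), -1058245) = Add(Add(Mul(28, Add(-168, 28)), -341), -1058245) = Add(Add(Mul(28, -140), -341), -1058245) = Add(Add(-3920, -341), -1058245) = Add(-4261, -1058245) = -1062506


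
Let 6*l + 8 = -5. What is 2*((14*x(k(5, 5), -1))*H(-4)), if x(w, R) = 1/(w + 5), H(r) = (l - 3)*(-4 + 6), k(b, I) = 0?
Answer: -868/15 ≈ -57.867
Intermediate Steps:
l = -13/6 (l = -4/3 + (1/6)*(-5) = -4/3 - 5/6 = -13/6 ≈ -2.1667)
H(r) = -31/3 (H(r) = (-13/6 - 3)*(-4 + 6) = -31/6*2 = -31/3)
x(w, R) = 1/(5 + w)
2*((14*x(k(5, 5), -1))*H(-4)) = 2*((14/(5 + 0))*(-31/3)) = 2*((14/5)*(-31/3)) = 2*(-434/15) = -868/15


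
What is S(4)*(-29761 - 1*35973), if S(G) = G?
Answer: -262936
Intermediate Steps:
S(4)*(-29761 - 1*35973) = 4*(-29761 - 1*35973) = 4*(-29761 - 35973) = 4*(-65734) = -262936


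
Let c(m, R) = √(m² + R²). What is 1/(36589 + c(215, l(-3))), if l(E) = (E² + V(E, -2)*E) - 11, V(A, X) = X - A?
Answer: 36589/1338708671 - 25*√74/1338708671 ≈ 2.7171e-5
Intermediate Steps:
l(E) = -11 + E² + E*(-2 - E) (l(E) = (E² + (-2 - E)*E) - 11 = (E² + E*(-2 - E)) - 11 = -11 + E² + E*(-2 - E))
c(m, R) = √(R² + m²)
1/(36589 + c(215, l(-3))) = 1/(36589 + √((-11 - 2*(-3))² + 215²)) = 1/(36589 + √((-11 + 6)² + 46225)) = 1/(36589 + √((-5)² + 46225)) = 1/(36589 + √(25 + 46225)) = 1/(36589 + √46250) = 1/(36589 + 25*√74)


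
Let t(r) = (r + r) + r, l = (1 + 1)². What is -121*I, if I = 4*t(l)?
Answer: -5808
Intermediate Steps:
l = 4 (l = 2² = 4)
t(r) = 3*r (t(r) = 2*r + r = 3*r)
I = 48 (I = 4*(3*4) = 4*12 = 48)
-121*I = -121*48 = -5808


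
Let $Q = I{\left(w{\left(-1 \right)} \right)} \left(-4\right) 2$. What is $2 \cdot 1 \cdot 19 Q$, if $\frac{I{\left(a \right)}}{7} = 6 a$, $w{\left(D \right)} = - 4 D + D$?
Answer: $-38304$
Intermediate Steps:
$w{\left(D \right)} = - 3 D$
$I{\left(a \right)} = 42 a$ ($I{\left(a \right)} = 7 \cdot 6 a = 42 a$)
$Q = -1008$ ($Q = 42 \left(\left(-3\right) \left(-1\right)\right) \left(-4\right) 2 = 42 \cdot 3 \left(-4\right) 2 = 126 \left(-4\right) 2 = \left(-504\right) 2 = -1008$)
$2 \cdot 1 \cdot 19 Q = 2 \cdot 1 \cdot 19 \left(-1008\right) = 2 \cdot 19 \left(-1008\right) = 38 \left(-1008\right) = -38304$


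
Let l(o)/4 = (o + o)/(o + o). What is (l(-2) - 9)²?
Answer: 25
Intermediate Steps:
l(o) = 4 (l(o) = 4*((o + o)/(o + o)) = 4*((2*o)/((2*o))) = 4*((2*o)*(1/(2*o))) = 4*1 = 4)
(l(-2) - 9)² = (4 - 9)² = (-5)² = 25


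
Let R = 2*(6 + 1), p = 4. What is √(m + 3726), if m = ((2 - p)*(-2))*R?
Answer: √3782 ≈ 61.498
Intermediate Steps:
R = 14 (R = 2*7 = 14)
m = 56 (m = ((2 - 1*4)*(-2))*14 = ((2 - 4)*(-2))*14 = -2*(-2)*14 = 4*14 = 56)
√(m + 3726) = √(56 + 3726) = √3782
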